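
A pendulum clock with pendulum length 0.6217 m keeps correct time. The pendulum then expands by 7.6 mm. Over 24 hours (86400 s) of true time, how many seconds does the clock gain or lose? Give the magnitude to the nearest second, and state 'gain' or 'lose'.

T ∝ √L, so T'/T = √(0.62930/0.6217) = 1.00609.
In 86400 s of true time the clock registers 86400/1.00609 = 85876.7 s, so it loses 523 s.

lose 523 s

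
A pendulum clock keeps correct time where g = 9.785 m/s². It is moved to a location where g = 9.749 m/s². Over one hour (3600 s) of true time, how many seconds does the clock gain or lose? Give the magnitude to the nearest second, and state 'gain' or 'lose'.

lose 7 s

The clock's period scales as T ∝ 1/√g, so T'/T = √(9.785/9.749) = 1.00184.
In 3600 s of true time the clock registers 3600/1.00184 = 3593.4 s, so it loses 7 s.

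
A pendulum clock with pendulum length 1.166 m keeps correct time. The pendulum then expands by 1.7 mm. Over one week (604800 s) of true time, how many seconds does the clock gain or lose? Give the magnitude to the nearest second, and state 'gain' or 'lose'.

lose 440 s

T ∝ √L, so T'/T = √(1.16770/1.166) = 1.00073.
In 604800 s of true time the clock registers 604800/1.00073 = 604359.6 s, so it loses 440 s.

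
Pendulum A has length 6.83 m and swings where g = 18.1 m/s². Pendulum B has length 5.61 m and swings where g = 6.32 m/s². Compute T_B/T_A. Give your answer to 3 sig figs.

T = 2π√(L/g), so T_B/T_A = √((L_B/g_B)/(L_A/g_A)) = √((5.61/6.32)/(6.83/18.1)) = 1.53.

1.53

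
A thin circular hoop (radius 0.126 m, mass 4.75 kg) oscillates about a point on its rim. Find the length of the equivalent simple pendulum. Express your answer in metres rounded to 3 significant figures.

0.252 m

The equivalent simple-pendulum length is L_eq = I/(md), where I is about the pivot and d = 0.1260 m.
I_cm = mR² = 0.07541 kg·m², so I = I_cm + md² = 0.07541 + 0.07541 = 0.1508 kg·m².
L_eq = 0.1508/(4.75 × 0.1260) = 0.252 m.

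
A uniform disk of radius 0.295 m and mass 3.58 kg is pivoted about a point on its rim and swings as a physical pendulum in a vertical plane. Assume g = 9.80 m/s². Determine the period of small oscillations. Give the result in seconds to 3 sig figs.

I_cm = ½mr² = 0.1558 kg·m². The pivot is at distance d = 0.295 m from the centre of mass.
By the parallel-axis theorem, I = I_cm + md² = 0.1558 + 0.3115 = 0.4673 kg·m².
T = 2π√(I/(mgd)) = 2π√(0.4673/(3.58 × 9.80 × 0.295)) = 1.34 s.

1.34 s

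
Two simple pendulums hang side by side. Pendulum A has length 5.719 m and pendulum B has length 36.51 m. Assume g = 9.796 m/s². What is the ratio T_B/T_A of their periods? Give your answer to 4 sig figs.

T ∝ √L, so T_B/T_A = √(L_B/L_A) = √(36.51/5.719) = 2.527.

2.527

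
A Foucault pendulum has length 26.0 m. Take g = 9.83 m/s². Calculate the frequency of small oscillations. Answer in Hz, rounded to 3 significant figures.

0.0979 Hz

T = 2π√(L/g) = 2π√(26.0/9.83) = 10.22 s, so f = 1/T = 0.0979 Hz.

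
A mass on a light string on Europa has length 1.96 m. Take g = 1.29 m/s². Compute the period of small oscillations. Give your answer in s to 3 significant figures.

T = 2π√(L/g) = 2π√(1.96/1.29) = 2π × 1.233 = 7.74 s.

7.74 s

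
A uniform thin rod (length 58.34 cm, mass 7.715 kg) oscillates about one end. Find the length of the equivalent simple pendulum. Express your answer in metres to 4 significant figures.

0.3889 m

The equivalent simple-pendulum length is L_eq = I/(md), where I is about the pivot and d = 0.29170 m.
I_cm = (1/12)mL² = 0.21882 kg·m², so I = I_cm + md² = 0.21882 + 0.65646 = 0.87528 kg·m².
L_eq = 0.87528/(7.715 × 0.29170) = 0.3889 m.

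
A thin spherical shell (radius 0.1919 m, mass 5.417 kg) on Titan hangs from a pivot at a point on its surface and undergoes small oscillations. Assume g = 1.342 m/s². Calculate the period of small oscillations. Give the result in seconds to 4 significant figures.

I_cm = (2/3)mr² = 0.13299 kg·m². The pivot is at distance d = 0.1919 m from the centre of mass.
By the parallel-axis theorem, I = I_cm + md² = 0.13299 + 0.19948 = 0.33247 kg·m².
T = 2π√(I/(mgd)) = 2π√(0.33247/(5.417 × 1.342 × 0.1919)) = 3.067 s.

3.067 s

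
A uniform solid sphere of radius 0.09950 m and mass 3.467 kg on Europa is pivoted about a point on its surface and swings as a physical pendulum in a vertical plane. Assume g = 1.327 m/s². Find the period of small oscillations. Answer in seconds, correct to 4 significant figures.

2.036 s

I_cm = (2/5)mr² = 0.013730 kg·m². The pivot is at distance d = 0.09950 m from the centre of mass.
By the parallel-axis theorem, I = I_cm + md² = 0.013730 + 0.034324 = 0.048054 kg·m².
T = 2π√(I/(mgd)) = 2π√(0.048054/(3.467 × 1.327 × 0.09950)) = 2.036 s.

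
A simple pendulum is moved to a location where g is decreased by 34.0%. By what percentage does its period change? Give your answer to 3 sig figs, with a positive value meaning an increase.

T ∝ 1/√g, so T'/T = 1/√(0.6600) = 1.231.
Percentage change in T = (1.231 − 1) × 100% = 23.1%.

23.1%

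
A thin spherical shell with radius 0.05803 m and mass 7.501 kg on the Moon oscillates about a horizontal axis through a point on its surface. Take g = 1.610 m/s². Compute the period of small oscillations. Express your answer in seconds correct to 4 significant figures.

1.540 s

I_cm = (2/3)mr² = 0.016840 kg·m². The pivot is at distance d = 0.05803 m from the centre of mass.
By the parallel-axis theorem, I = I_cm + md² = 0.016840 + 0.025259 = 0.042099 kg·m².
T = 2π√(I/(mgd)) = 2π√(0.042099/(7.501 × 1.610 × 0.05803)) = 1.540 s.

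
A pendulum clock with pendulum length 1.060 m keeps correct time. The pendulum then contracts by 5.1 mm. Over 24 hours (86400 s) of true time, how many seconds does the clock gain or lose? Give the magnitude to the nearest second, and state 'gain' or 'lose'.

gain 209 s

T ∝ √L, so T'/T = √(1.05490/1.060) = 0.997591.
In 86400 s of true time the clock registers 86400/0.997591 = 86608.6 s, so it gains 209 s.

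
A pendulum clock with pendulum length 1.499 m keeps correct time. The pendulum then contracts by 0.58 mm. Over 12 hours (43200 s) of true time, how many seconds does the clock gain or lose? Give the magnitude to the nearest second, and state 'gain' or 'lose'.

gain 8 s

T ∝ √L, so T'/T = √(1.49842/1.499) = 0.999807.
In 43200 s of true time the clock registers 43200/0.999807 = 43208.4 s, so it gains 8 s.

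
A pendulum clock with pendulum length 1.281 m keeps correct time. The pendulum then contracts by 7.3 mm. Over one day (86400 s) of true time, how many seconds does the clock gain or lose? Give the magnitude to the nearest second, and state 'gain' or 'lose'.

gain 247 s

T ∝ √L, so T'/T = √(1.27370/1.281) = 0.997147.
In 86400 s of true time the clock registers 86400/0.997147 = 86647.2 s, so it gains 247 s.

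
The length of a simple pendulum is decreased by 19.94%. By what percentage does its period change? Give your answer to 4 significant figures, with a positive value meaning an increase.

T ∝ √L, so T'/T = √(0.80060) = 0.89476.
Percentage change in T = (0.89476 − 1) × 100% = -10.52%.

-10.52%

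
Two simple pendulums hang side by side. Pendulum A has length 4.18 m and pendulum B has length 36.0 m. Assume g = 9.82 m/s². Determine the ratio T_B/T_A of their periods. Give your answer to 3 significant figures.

T ∝ √L, so T_B/T_A = √(L_B/L_A) = √(36.0/4.18) = 2.93.

2.93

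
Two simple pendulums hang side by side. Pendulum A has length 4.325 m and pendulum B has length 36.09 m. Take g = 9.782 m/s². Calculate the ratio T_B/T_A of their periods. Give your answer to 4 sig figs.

T ∝ √L, so T_B/T_A = √(L_B/L_A) = √(36.09/4.325) = 2.889.

2.889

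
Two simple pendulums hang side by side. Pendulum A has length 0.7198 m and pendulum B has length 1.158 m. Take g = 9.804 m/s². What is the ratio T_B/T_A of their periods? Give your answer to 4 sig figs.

T ∝ √L, so T_B/T_A = √(L_B/L_A) = √(1.158/0.7198) = 1.268.

1.268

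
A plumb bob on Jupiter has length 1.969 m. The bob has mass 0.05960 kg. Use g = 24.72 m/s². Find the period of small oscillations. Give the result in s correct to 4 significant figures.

1.773 s

T = 2π√(L/g) = 2π√(1.969/24.72) = 2π × 0.28223 = 1.773 s.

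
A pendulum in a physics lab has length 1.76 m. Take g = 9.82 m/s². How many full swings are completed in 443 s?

T = 2π√(L/g) = 2π√(1.76/9.82) = 2.660 s.
Number of complete oscillations = ⌊443/2.660⌋ = ⌊166.5⌋ = 166.

166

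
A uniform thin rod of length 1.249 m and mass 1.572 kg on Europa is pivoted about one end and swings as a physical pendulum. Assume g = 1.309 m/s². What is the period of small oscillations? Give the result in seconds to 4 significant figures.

For a physical pendulum T = 2π√(I/(mgd)), with d = 0.62450 m from pivot to centre of mass.
I_cm = mL²/12 = 1.572 × 1.249²/12 = 0.20436 kg·m²; I = I_cm + md² = 0.20436 + 1.572 × 0.62450² = 0.81744 kg·m².
T = 2π√(0.81744/(1.572 × 1.309 × 0.62450)) = 5.011 s.

5.011 s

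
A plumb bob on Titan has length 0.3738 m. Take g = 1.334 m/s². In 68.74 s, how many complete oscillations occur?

20

T = 2π√(L/g) = 2π√(0.3738/1.334) = 3.3260 s.
Number of complete oscillations = ⌊68.74/3.3260⌋ = ⌊20.667⌋ = 20.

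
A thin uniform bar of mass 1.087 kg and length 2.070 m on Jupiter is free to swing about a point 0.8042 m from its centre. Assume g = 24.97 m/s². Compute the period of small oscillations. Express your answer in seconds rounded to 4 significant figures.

For a physical pendulum T = 2π√(I/(mgd)), with d = 0.80420 m from pivot to centre of mass.
I_cm = mL²/12 = 1.087 × 2.070²/12 = 0.38814 kg·m²; I = I_cm + md² = 0.38814 + 1.087 × 0.80420² = 1.0911 kg·m².
T = 2π√(1.0911/(1.087 × 24.97 × 0.80420)) = 1.405 s.

1.405 s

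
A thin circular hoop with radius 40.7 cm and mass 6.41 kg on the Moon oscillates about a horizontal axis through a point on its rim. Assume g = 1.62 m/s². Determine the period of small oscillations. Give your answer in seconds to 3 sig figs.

4.45 s

I_cm = mr² = 1.062 kg·m². The pivot is at distance d = 0.407 m from the centre of mass.
By the parallel-axis theorem, I = I_cm + md² = 1.062 + 1.062 = 2.124 kg·m².
T = 2π√(I/(mgd)) = 2π√(2.124/(6.41 × 1.62 × 0.407)) = 4.45 s.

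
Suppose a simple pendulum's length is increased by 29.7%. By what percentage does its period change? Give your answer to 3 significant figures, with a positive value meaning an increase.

13.9%

T ∝ √L, so T'/T = √(1.297) = 1.139.
Percentage change in T = (1.139 − 1) × 100% = 13.9%.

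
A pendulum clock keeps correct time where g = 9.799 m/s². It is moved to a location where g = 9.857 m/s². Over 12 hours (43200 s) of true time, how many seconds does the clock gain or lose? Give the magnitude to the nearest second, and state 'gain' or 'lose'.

The clock's period scales as T ∝ 1/√g, so T'/T = √(9.799/9.857) = 0.997054.
In 43200 s of true time the clock registers 43200/0.997054 = 43327.7 s, so it gains 128 s.

gain 128 s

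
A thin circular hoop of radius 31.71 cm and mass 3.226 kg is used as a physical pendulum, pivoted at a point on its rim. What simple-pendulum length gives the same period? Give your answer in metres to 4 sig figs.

0.6342 m

The equivalent simple-pendulum length is L_eq = I/(md), where I is about the pivot and d = 0.31710 m.
I_cm = mR² = 0.32438 kg·m², so I = I_cm + md² = 0.32438 + 0.32438 = 0.64876 kg·m².
L_eq = 0.64876/(3.226 × 0.31710) = 0.6342 m.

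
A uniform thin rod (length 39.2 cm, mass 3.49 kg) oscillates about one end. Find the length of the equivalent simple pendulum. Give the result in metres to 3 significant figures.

0.261 m

The equivalent simple-pendulum length is L_eq = I/(md), where I is about the pivot and d = 0.1960 m.
I_cm = (1/12)mL² = 0.04469 kg·m², so I = I_cm + md² = 0.04469 + 0.1341 = 0.1788 kg·m².
L_eq = 0.1788/(3.49 × 0.1960) = 0.261 m.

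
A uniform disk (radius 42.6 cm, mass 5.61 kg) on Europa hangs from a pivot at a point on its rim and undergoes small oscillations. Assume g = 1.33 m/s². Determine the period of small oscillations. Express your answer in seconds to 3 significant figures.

4.36 s

I_cm = ½mr² = 0.5090 kg·m². The pivot is at distance d = 0.426 m from the centre of mass.
By the parallel-axis theorem, I = I_cm + md² = 0.5090 + 1.018 = 1.527 kg·m².
T = 2π√(I/(mgd)) = 2π√(1.527/(5.61 × 1.33 × 0.426)) = 4.36 s.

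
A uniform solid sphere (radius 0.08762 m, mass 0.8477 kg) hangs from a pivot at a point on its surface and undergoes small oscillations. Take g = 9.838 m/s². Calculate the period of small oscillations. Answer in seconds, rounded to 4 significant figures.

0.7016 s

I_cm = (2/5)mr² = 0.0026032 kg·m². The pivot is at distance d = 0.08762 m from the centre of mass.
By the parallel-axis theorem, I = I_cm + md² = 0.0026032 + 0.0065080 = 0.0091112 kg·m².
T = 2π√(I/(mgd)) = 2π√(0.0091112/(0.8477 × 9.838 × 0.08762)) = 0.7016 s.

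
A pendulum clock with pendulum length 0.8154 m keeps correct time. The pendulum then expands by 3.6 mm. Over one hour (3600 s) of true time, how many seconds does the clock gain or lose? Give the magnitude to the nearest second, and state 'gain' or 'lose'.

lose 8 s

T ∝ √L, so T'/T = √(0.81900/0.8154) = 1.00221.
In 3600 s of true time the clock registers 3600/1.00221 = 3592.1 s, so it loses 8 s.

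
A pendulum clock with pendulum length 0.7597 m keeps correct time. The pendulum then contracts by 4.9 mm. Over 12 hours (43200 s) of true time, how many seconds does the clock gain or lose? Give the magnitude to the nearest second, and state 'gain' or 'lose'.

T ∝ √L, so T'/T = √(0.75480/0.7597) = 0.996770.
In 43200 s of true time the clock registers 43200/0.996770 = 43340.0 s, so it gains 140 s.

gain 140 s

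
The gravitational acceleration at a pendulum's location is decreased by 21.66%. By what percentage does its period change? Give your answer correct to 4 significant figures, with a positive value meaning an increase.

12.98%

T ∝ 1/√g, so T'/T = 1/√(0.78340) = 1.1298.
Percentage change in T = (1.1298 − 1) × 100% = 12.98%.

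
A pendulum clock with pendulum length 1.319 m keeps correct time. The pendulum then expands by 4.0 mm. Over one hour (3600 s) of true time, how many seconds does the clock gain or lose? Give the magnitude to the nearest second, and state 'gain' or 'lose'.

lose 5 s

T ∝ √L, so T'/T = √(1.32300/1.319) = 1.00152.
In 3600 s of true time the clock registers 3600/1.00152 = 3594.6 s, so it loses 5 s.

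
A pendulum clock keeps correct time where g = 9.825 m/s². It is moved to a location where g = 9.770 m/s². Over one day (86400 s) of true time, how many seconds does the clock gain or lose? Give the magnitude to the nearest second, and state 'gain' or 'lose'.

The clock's period scales as T ∝ 1/√g, so T'/T = √(9.825/9.770) = 1.00281.
In 86400 s of true time the clock registers 86400/1.00281 = 86157.8 s, so it loses 242 s.

lose 242 s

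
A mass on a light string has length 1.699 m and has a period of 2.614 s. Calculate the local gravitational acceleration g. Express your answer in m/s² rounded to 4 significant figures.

From T = 2π√(L/g), g = 4π²L/T² = 4π² × 1.699/2.6140² = 9.816 m/s².

9.816 m/s²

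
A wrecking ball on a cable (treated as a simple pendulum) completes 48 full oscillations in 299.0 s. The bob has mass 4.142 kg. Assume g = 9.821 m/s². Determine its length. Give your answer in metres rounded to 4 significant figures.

T = 299.0/48 = 6.2292 s.
From T = 2π√(L/g), L = gT²/(4π²) = 9.821 × 6.2292²/(4π²) = 9.653 m.

9.653 m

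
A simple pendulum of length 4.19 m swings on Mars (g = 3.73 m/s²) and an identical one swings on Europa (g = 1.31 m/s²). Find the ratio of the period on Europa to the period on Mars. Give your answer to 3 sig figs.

1.69

T ∝ 1/√g, so T₂/T₁ = √(g₁/g₂) = √(3.73/1.31) = 1.69.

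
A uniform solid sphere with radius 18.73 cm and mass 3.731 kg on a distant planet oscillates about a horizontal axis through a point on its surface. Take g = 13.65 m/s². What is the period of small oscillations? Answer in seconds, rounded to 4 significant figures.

I_cm = (2/5)mr² = 0.052355 kg·m². The pivot is at distance d = 0.1873 m from the centre of mass.
By the parallel-axis theorem, I = I_cm + md² = 0.052355 + 0.13089 = 0.18324 kg·m².
T = 2π√(I/(mgd)) = 2π√(0.18324/(3.731 × 13.65 × 0.1873)) = 0.8709 s.

0.8709 s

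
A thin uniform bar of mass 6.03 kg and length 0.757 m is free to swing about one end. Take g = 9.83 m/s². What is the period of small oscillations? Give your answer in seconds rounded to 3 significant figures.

1.42 s

For a physical pendulum T = 2π√(I/(mgd)), with d = 0.3785 m from pivot to centre of mass.
I_cm = mL²/12 = 6.03 × 0.757²/12 = 0.2880 kg·m²; I = I_cm + md² = 0.2880 + 6.03 × 0.3785² = 1.152 kg·m².
T = 2π√(1.152/(6.03 × 9.83 × 0.3785)) = 1.42 s.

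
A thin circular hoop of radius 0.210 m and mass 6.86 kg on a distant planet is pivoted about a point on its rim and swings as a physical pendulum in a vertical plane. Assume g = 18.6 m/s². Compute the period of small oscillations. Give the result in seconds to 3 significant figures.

0.944 s

I_cm = mr² = 0.3025 kg·m². The pivot is at distance d = 0.210 m from the centre of mass.
By the parallel-axis theorem, I = I_cm + md² = 0.3025 + 0.3025 = 0.6051 kg·m².
T = 2π√(I/(mgd)) = 2π√(0.6051/(6.86 × 18.6 × 0.210)) = 0.944 s.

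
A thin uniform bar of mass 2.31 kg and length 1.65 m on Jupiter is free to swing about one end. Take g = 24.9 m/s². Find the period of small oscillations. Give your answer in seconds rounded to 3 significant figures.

For a physical pendulum T = 2π√(I/(mgd)), with d = 0.8250 m from pivot to centre of mass.
I_cm = mL²/12 = 2.31 × 1.65²/12 = 0.5241 kg·m²; I = I_cm + md² = 0.5241 + 2.31 × 0.8250² = 2.096 kg·m².
T = 2π√(2.096/(2.31 × 24.9 × 0.8250)) = 1.32 s.

1.32 s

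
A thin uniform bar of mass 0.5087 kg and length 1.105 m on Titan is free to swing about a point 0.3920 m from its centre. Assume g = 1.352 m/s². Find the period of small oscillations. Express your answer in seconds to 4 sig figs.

For a physical pendulum T = 2π√(I/(mgd)), with d = 0.39200 m from pivot to centre of mass.
I_cm = mL²/12 = 0.5087 × 1.105²/12 = 0.051761 kg·m²; I = I_cm + md² = 0.051761 + 0.5087 × 0.39200² = 0.12993 kg·m².
T = 2π√(0.12993/(0.5087 × 1.352 × 0.39200)) = 4.362 s.

4.362 s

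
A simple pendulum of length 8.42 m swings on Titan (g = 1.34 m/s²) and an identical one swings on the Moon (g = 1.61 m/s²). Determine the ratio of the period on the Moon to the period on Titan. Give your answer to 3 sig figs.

0.912

T ∝ 1/√g, so T₂/T₁ = √(g₁/g₂) = √(1.34/1.61) = 0.912.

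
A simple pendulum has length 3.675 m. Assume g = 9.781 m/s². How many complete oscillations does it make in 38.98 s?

T = 2π√(L/g) = 2π√(3.675/9.781) = 3.8514 s.
Number of complete oscillations = ⌊38.98/3.8514⌋ = ⌊10.121⌋ = 10.

10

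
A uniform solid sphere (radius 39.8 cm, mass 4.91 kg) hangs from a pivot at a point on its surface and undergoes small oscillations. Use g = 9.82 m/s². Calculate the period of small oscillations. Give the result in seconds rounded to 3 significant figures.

I_cm = (2/5)mr² = 0.3111 kg·m². The pivot is at distance d = 0.398 m from the centre of mass.
By the parallel-axis theorem, I = I_cm + md² = 0.3111 + 0.7778 = 1.089 kg·m².
T = 2π√(I/(mgd)) = 2π√(1.089/(4.91 × 9.82 × 0.398)) = 1.50 s.

1.50 s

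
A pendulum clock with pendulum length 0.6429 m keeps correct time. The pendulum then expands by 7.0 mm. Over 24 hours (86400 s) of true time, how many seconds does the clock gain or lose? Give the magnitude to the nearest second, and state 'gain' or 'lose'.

T ∝ √L, so T'/T = √(0.64990/0.6429) = 1.00543.
In 86400 s of true time the clock registers 86400/1.00543 = 85933.4 s, so it loses 467 s.

lose 467 s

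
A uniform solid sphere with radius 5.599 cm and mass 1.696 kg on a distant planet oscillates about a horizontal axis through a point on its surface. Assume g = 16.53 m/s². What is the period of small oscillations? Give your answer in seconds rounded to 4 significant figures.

0.4327 s

I_cm = (2/5)mr² = 0.0021267 kg·m². The pivot is at distance d = 0.05599 m from the centre of mass.
By the parallel-axis theorem, I = I_cm + md² = 0.0021267 + 0.0053168 = 0.0074435 kg·m².
T = 2π√(I/(mgd)) = 2π√(0.0074435/(1.696 × 16.53 × 0.05599)) = 0.4327 s.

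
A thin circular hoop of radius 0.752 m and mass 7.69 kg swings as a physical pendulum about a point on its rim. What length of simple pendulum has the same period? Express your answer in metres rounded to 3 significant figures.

The equivalent simple-pendulum length is L_eq = I/(md), where I is about the pivot and d = 0.7520 m.
I_cm = mR² = 4.349 kg·m², so I = I_cm + md² = 4.349 + 4.349 = 8.697 kg·m².
L_eq = 8.697/(7.69 × 0.7520) = 1.50 m.

1.50 m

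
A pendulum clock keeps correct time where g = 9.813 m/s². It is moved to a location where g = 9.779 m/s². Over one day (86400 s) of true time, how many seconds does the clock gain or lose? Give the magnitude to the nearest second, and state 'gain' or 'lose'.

lose 150 s

The clock's period scales as T ∝ 1/√g, so T'/T = √(9.813/9.779) = 1.00174.
In 86400 s of true time the clock registers 86400/1.00174 = 86250.2 s, so it loses 150 s.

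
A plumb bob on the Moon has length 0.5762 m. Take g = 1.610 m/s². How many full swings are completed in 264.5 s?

T = 2π√(L/g) = 2π√(0.5762/1.610) = 3.7588 s.
Number of complete oscillations = ⌊264.5/3.7588⌋ = ⌊70.367⌋ = 70.

70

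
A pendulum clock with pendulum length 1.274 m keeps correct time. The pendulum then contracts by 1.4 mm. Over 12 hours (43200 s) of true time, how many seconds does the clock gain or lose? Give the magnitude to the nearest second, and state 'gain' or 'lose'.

gain 24 s

T ∝ √L, so T'/T = √(1.27260/1.274) = 0.999450.
In 43200 s of true time the clock registers 43200/0.999450 = 43223.8 s, so it gains 24 s.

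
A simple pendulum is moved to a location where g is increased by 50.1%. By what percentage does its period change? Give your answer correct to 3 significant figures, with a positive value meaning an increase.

T ∝ 1/√g, so T'/T = 1/√(1.501) = 0.8162.
Percentage change in T = (0.8162 − 1) × 100% = -18.4%.

-18.4%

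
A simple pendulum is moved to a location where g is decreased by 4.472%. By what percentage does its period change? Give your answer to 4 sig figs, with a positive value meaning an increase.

2.314%

T ∝ 1/√g, so T'/T = 1/√(0.95528) = 1.0231.
Percentage change in T = (1.0231 − 1) × 100% = 2.314%.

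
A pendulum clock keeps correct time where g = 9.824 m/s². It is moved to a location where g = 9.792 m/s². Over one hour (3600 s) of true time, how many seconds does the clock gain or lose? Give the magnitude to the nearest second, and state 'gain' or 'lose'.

lose 6 s

The clock's period scales as T ∝ 1/√g, so T'/T = √(9.824/9.792) = 1.00163.
In 3600 s of true time the clock registers 3600/1.00163 = 3594.1 s, so it loses 6 s.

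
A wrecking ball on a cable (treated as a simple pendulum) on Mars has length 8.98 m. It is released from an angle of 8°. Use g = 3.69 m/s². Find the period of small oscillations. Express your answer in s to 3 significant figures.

T = 2π√(L/g) = 2π√(8.98/3.69) = 2π × 1.560 = 9.80 s.

9.80 s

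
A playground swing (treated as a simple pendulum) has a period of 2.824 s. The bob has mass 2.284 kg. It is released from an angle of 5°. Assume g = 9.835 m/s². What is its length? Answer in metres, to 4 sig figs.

From T = 2π√(L/g), L = gT²/(4π²) = 9.835 × 2.8240²/(4π²) = 1.987 m.

1.987 m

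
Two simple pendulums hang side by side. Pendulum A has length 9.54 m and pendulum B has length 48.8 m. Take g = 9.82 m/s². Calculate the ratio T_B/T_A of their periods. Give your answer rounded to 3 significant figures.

2.26

T ∝ √L, so T_B/T_A = √(L_B/L_A) = √(48.8/9.54) = 2.26.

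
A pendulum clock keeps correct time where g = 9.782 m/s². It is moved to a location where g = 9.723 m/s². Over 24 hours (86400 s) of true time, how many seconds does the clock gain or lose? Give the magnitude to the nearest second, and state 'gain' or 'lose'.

The clock's period scales as T ∝ 1/√g, so T'/T = √(9.782/9.723) = 1.00303.
In 86400 s of true time the clock registers 86400/1.00303 = 86139.0 s, so it loses 261 s.

lose 261 s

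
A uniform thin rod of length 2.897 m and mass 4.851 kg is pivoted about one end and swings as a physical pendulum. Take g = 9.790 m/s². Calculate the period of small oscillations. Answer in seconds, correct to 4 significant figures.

For a physical pendulum T = 2π√(I/(mgd)), with d = 1.4485 m from pivot to centre of mass.
I_cm = mL²/12 = 4.851 × 2.897²/12 = 3.3927 kg·m²; I = I_cm + md² = 3.3927 + 4.851 × 1.4485² = 13.571 kg·m².
T = 2π√(13.571/(4.851 × 9.790 × 1.4485)) = 2.791 s.

2.791 s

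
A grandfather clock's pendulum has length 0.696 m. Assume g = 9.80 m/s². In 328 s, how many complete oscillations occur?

T = 2π√(L/g) = 2π√(0.696/9.80) = 1.674 s.
Number of complete oscillations = ⌊328/1.674⌋ = ⌊195.9⌋ = 195.

195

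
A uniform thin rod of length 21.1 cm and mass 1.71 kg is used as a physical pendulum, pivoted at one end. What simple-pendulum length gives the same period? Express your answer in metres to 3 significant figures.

0.141 m

The equivalent simple-pendulum length is L_eq = I/(md), where I is about the pivot and d = 0.1055 m.
I_cm = (1/12)mL² = 0.006344 kg·m², so I = I_cm + md² = 0.006344 + 0.01903 = 0.02538 kg·m².
L_eq = 0.02538/(1.71 × 0.1055) = 0.141 m.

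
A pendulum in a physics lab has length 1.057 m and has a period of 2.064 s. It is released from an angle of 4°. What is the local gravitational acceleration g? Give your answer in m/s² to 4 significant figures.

From T = 2π√(L/g), g = 4π²L/T² = 4π² × 1.057/2.0640² = 9.795 m/s².

9.795 m/s²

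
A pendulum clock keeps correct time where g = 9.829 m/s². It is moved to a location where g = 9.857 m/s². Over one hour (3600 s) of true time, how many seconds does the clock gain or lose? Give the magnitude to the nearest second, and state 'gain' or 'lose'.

gain 5 s

The clock's period scales as T ∝ 1/√g, so T'/T = √(9.829/9.857) = 0.998579.
In 3600 s of true time the clock registers 3600/0.998579 = 3605.1 s, so it gains 5 s.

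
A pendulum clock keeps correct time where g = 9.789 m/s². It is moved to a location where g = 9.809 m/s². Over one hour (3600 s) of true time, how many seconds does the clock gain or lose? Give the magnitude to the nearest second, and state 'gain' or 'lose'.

gain 4 s

The clock's period scales as T ∝ 1/√g, so T'/T = √(9.789/9.809) = 0.998980.
In 3600 s of true time the clock registers 3600/0.998980 = 3603.7 s, so it gains 4 s.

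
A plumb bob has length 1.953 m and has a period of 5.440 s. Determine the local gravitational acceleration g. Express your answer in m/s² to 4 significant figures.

From T = 2π√(L/g), g = 4π²L/T² = 4π² × 1.953/5.4400² = 2.605 m/s².

2.605 m/s²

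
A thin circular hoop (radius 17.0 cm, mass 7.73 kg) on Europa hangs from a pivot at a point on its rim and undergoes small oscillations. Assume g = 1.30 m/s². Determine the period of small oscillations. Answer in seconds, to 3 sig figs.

I_cm = mr² = 0.2234 kg·m². The pivot is at distance d = 0.170 m from the centre of mass.
By the parallel-axis theorem, I = I_cm + md² = 0.2234 + 0.2234 = 0.4468 kg·m².
T = 2π√(I/(mgd)) = 2π√(0.4468/(7.73 × 1.30 × 0.170)) = 3.21 s.

3.21 s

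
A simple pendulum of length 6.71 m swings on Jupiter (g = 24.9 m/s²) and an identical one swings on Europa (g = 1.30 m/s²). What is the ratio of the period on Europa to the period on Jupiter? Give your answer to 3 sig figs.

T ∝ 1/√g, so T₂/T₁ = √(g₁/g₂) = √(24.9/1.30) = 4.38.

4.38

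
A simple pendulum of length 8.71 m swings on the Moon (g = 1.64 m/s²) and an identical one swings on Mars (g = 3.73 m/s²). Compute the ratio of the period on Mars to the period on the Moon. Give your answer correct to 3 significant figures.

0.663

T ∝ 1/√g, so T₂/T₁ = √(g₁/g₂) = √(1.64/3.73) = 0.663.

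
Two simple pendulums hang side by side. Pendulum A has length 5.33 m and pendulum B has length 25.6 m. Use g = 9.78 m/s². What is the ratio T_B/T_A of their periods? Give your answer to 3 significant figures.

2.19

T ∝ √L, so T_B/T_A = √(L_B/L_A) = √(25.6/5.33) = 2.19.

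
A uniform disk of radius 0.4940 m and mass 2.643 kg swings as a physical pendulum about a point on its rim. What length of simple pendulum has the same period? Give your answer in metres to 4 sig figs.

The equivalent simple-pendulum length is L_eq = I/(md), where I is about the pivot and d = 0.49400 m.
I_cm = ½mR² = 0.32249 kg·m², so I = I_cm + md² = 0.32249 + 0.64499 = 0.96748 kg·m².
L_eq = 0.96748/(2.643 × 0.49400) = 0.7410 m.

0.7410 m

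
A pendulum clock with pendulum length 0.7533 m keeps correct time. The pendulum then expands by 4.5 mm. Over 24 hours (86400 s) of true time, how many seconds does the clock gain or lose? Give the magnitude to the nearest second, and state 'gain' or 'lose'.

T ∝ √L, so T'/T = √(0.75780/0.7533) = 1.00298.
In 86400 s of true time the clock registers 86400/1.00298 = 86143.1 s, so it loses 257 s.

lose 257 s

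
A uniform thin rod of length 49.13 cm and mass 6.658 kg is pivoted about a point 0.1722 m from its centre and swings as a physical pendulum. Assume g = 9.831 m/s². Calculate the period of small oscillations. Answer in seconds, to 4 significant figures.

1.077 s

For a physical pendulum T = 2π√(I/(mgd)), with d = 0.17220 m from pivot to centre of mass.
I_cm = mL²/12 = 6.658 × 0.4913²/12 = 0.13392 kg·m²; I = I_cm + md² = 0.13392 + 6.658 × 0.17220² = 0.33135 kg·m².
T = 2π√(0.33135/(6.658 × 9.831 × 0.17220)) = 1.077 s.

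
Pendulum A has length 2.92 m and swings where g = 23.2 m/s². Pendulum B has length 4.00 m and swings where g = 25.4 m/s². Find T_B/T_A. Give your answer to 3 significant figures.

T = 2π√(L/g), so T_B/T_A = √((L_B/g_B)/(L_A/g_A)) = √((4.00/25.4)/(2.92/23.2)) = 1.12.

1.12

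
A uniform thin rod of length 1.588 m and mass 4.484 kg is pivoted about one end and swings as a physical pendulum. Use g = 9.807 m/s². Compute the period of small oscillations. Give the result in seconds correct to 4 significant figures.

For a physical pendulum T = 2π√(I/(mgd)), with d = 0.79400 m from pivot to centre of mass.
I_cm = mL²/12 = 4.484 × 1.588²/12 = 0.94229 kg·m²; I = I_cm + md² = 0.94229 + 4.484 × 0.79400² = 3.7692 kg·m².
T = 2π√(3.7692/(4.484 × 9.807 × 0.79400)) = 2.064 s.

2.064 s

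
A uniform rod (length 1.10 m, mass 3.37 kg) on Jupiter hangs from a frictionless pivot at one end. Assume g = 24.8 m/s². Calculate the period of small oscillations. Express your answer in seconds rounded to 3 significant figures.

1.08 s

For a physical pendulum T = 2π√(I/(mgd)), with d = 0.5500 m from pivot to centre of mass.
I_cm = mL²/12 = 3.37 × 1.10²/12 = 0.3398 kg·m²; I = I_cm + md² = 0.3398 + 3.37 × 0.5500² = 1.359 kg·m².
T = 2π√(1.359/(3.37 × 24.8 × 0.5500)) = 1.08 s.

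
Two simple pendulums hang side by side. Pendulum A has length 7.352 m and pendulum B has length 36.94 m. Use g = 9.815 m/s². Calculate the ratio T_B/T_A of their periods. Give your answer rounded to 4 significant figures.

2.242

T ∝ √L, so T_B/T_A = √(L_B/L_A) = √(36.94/7.352) = 2.242.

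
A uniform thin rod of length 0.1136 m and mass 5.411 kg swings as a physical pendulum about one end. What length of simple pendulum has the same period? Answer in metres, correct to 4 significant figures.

The equivalent simple-pendulum length is L_eq = I/(md), where I is about the pivot and d = 0.056800 m.
I_cm = (1/12)mL² = 0.0058191 kg·m², so I = I_cm + md² = 0.0058191 + 0.017457 = 0.023276 kg·m².
L_eq = 0.023276/(5.411 × 0.056800) = 0.07573 m.

0.07573 m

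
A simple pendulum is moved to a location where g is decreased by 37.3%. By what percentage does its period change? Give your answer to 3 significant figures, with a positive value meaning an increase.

26.3%

T ∝ 1/√g, so T'/T = 1/√(0.6270) = 1.263.
Percentage change in T = (1.263 − 1) × 100% = 26.3%.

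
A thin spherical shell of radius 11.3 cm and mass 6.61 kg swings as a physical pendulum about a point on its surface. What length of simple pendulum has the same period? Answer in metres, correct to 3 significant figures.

0.188 m

The equivalent simple-pendulum length is L_eq = I/(md), where I is about the pivot and d = 0.1130 m.
I_cm = (2/3)mR² = 0.05627 kg·m², so I = I_cm + md² = 0.05627 + 0.08440 = 0.1407 kg·m².
L_eq = 0.1407/(6.61 × 0.1130) = 0.188 m.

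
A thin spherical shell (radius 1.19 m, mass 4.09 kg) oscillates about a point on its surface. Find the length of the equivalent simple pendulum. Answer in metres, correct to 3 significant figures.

1.98 m

The equivalent simple-pendulum length is L_eq = I/(md), where I is about the pivot and d = 1.190 m.
I_cm = (2/3)mR² = 3.861 kg·m², so I = I_cm + md² = 3.861 + 5.792 = 9.653 kg·m².
L_eq = 9.653/(4.09 × 1.190) = 1.98 m.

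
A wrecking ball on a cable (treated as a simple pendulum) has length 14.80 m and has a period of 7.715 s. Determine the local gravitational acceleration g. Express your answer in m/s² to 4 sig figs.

9.816 m/s²

From T = 2π√(L/g), g = 4π²L/T² = 4π² × 14.80/7.7150² = 9.816 m/s².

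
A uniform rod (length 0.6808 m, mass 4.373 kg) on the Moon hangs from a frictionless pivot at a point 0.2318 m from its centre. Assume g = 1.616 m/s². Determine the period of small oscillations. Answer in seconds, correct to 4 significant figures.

For a physical pendulum T = 2π√(I/(mgd)), with d = 0.23180 m from pivot to centre of mass.
I_cm = mL²/12 = 4.373 × 0.6808²/12 = 0.16890 kg·m²; I = I_cm + md² = 0.16890 + 4.373 × 0.23180² = 0.40387 kg·m².
T = 2π√(0.40387/(4.373 × 1.616 × 0.23180)) = 3.120 s.

3.120 s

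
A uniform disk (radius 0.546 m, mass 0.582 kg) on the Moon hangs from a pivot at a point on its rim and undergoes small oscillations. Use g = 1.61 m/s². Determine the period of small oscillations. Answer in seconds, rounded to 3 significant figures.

I_cm = ½mr² = 0.08675 kg·m². The pivot is at distance d = 0.546 m from the centre of mass.
By the parallel-axis theorem, I = I_cm + md² = 0.08675 + 0.1735 = 0.2603 kg·m².
T = 2π√(I/(mgd)) = 2π√(0.2603/(0.582 × 1.61 × 0.546)) = 4.48 s.

4.48 s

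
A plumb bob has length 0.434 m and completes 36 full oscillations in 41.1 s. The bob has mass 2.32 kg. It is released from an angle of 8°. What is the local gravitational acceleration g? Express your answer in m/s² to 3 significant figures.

13.1 m/s²

T = 41.1/36 = 1.142 s.
From T = 2π√(L/g), g = 4π²L/T² = 4π² × 0.434/1.142² = 13.1 m/s².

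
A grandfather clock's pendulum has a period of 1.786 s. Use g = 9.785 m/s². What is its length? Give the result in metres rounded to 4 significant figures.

From T = 2π√(L/g), L = gT²/(4π²) = 9.785 × 1.7860²/(4π²) = 0.7906 m.

0.7906 m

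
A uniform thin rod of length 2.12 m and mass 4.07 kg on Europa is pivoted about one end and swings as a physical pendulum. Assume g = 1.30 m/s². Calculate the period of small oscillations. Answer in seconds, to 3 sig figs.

For a physical pendulum T = 2π√(I/(mgd)), with d = 1.060 m from pivot to centre of mass.
I_cm = mL²/12 = 4.07 × 2.12²/12 = 1.524 kg·m²; I = I_cm + md² = 1.524 + 4.07 × 1.060² = 6.097 kg·m².
T = 2π√(6.097/(4.07 × 1.30 × 1.060)) = 6.55 s.

6.55 s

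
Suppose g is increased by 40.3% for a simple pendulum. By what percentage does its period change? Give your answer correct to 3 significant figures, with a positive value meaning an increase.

T ∝ 1/√g, so T'/T = 1/√(1.403) = 0.8443.
Percentage change in T = (0.8443 − 1) × 100% = -15.6%.

-15.6%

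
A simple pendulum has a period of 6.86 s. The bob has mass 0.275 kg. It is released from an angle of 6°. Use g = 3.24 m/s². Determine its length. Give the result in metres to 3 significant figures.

3.86 m

From T = 2π√(L/g), L = gT²/(4π²) = 3.24 × 6.860²/(4π²) = 3.86 m.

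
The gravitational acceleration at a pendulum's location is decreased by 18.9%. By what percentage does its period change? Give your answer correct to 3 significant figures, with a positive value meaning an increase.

T ∝ 1/√g, so T'/T = 1/√(0.8110) = 1.110.
Percentage change in T = (1.110 − 1) × 100% = 11.0%.

11.0%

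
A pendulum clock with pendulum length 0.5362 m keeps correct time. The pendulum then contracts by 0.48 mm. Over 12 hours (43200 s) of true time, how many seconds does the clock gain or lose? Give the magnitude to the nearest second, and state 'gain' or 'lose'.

T ∝ √L, so T'/T = √(0.53572/0.5362) = 0.999552.
In 43200 s of true time the clock registers 43200/0.999552 = 43219.3 s, so it gains 19 s.

gain 19 s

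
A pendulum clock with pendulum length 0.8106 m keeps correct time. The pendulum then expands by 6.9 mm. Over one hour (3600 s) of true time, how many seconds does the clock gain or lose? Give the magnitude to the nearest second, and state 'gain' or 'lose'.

T ∝ √L, so T'/T = √(0.81750/0.8106) = 1.00425.
In 3600 s of true time the clock registers 3600/1.00425 = 3584.8 s, so it loses 15 s.

lose 15 s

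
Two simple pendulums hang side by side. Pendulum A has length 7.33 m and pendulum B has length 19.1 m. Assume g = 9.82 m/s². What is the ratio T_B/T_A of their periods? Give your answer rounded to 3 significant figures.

1.61

T ∝ √L, so T_B/T_A = √(L_B/L_A) = √(19.1/7.33) = 1.61.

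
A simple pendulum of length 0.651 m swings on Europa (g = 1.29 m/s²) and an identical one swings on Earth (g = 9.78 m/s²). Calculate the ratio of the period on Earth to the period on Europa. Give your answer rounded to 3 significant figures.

T ∝ 1/√g, so T₂/T₁ = √(g₁/g₂) = √(1.29/9.78) = 0.363.

0.363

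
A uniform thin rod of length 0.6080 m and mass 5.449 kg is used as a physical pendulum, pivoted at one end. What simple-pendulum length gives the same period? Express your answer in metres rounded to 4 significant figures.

0.4053 m

The equivalent simple-pendulum length is L_eq = I/(md), where I is about the pivot and d = 0.30400 m.
I_cm = (1/12)mL² = 0.16786 kg·m², so I = I_cm + md² = 0.16786 + 0.50357 = 0.67143 kg·m².
L_eq = 0.67143/(5.449 × 0.30400) = 0.4053 m.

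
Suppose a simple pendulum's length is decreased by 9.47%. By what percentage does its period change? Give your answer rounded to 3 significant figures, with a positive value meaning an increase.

T ∝ √L, so T'/T = √(0.9053) = 0.9515.
Percentage change in T = (0.9515 − 1) × 100% = -4.85%.

-4.85%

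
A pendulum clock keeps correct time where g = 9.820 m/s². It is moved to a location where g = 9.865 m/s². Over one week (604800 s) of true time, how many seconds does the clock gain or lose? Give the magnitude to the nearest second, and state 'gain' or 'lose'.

gain 1384 s

The clock's period scales as T ∝ 1/√g, so T'/T = √(9.820/9.865) = 0.997717.
In 604800 s of true time the clock registers 604800/0.997717 = 606184.2 s, so it gains 1384 s.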